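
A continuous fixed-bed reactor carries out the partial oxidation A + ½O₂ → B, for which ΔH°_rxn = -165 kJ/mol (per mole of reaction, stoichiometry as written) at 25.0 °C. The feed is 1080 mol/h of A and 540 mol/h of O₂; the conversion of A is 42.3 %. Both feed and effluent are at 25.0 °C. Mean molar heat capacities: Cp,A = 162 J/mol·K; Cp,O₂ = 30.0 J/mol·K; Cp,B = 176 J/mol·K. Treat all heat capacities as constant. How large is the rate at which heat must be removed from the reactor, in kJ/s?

Extent of reaction ξ = 0.423 × 1080 = 456.84 mol/h
Reaction term: ξ·ΔH°_rxn = 456.84 × -165 = -75379 kJ/h
Q = ΔH = -75379 kJ/h = -20.938 kW
Heat removed = 20.938 kJ/s

Q_out = 20.9 kJ/s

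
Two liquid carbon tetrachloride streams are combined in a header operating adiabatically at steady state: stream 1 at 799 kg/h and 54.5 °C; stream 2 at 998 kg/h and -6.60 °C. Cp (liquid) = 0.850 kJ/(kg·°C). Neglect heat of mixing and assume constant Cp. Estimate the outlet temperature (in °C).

No heat crosses the boundary, so H_out = H_in.
T_out = Σ ṁᵢCp,ᵢTᵢ / Σ ṁᵢCp,ᵢ
      = 31415 / 1527.4 = 20.567 °C

T_out = 20.6 °C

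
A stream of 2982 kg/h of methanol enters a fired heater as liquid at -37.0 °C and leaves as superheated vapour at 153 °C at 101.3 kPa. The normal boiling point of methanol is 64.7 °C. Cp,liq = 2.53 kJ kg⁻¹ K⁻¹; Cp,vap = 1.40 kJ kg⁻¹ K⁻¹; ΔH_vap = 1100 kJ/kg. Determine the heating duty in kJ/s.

liquid -37.0→64.7 °C: 257.3 kJ/kg
vaporisation at 64.7 °C: 1100 kJ/kg
vapour 64.7→153 °C: 123.62 kJ/kg
Δh = 257.3 + 1100 + 123.62 = 1480.9 kJ/kg
Q = ṁ·Δh = 2982 kg/h × 1480.9 kJ/kg = 4.4161e+06 kJ/h
|Q| = 1226.7 kW

Q = 1230 kJ/s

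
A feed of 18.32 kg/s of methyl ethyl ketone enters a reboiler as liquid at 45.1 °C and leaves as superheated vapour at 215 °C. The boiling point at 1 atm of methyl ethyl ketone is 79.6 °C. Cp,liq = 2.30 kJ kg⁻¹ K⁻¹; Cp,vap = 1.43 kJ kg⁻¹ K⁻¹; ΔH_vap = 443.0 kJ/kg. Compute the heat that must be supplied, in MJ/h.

liquid 45.1→79.6 °C: 79.35 kJ/kg
vaporisation at 79.6 °C: 443 kJ/kg
vapour 79.6→215 °C: 193.62 kJ/kg
Δh = 79.35 + 443 + 193.62 = 715.97 kJ/kg
Q = ṁ·Δh = 18.32 kg/s × 715.97 kJ/kg = 13117 kJ/s
|Q| = 13117 kW = 47220 MJ/h

Q = 47200 MJ/h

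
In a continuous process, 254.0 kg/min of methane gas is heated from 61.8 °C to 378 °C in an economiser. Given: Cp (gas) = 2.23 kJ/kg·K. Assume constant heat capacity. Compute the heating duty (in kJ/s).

Q = 2990 kJ/s

Q = ṁ·Cp·ΔT = 254.0 × 2.23 × (378 − 61.8) = 179100 kJ/min
Converting: 179100 / 60 s = 2985 kW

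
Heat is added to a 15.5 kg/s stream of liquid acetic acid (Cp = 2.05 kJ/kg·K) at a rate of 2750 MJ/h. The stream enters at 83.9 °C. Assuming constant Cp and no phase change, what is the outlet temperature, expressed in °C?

Q = 2750 MJ/h = 763.89 kJ/s
ΔT = Q/(ṁ·Cp) = 763.89/(15.5×2.05) = 24.041 K
T_out = 83.9 + 24.041 = 107.94 °C

T_out = 108 °C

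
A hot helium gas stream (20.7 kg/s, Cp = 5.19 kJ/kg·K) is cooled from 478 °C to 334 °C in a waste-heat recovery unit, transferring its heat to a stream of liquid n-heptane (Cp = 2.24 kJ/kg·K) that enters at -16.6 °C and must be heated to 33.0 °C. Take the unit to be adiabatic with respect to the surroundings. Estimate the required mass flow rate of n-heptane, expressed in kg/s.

ṁ_c = 139 kg/s

Heat released by hot stream: Q = 20.7 × 5.19 × (478 − 334) = 15470 kJ/s
Energy balance on cold side (adiabatic exchanger): Q = ṁ_c·Cp_c·(T_c,out − T_c,in)
ṁ_c = 15470 / [2.24 × (33.0 − -16.6)] = 139.24 kg/s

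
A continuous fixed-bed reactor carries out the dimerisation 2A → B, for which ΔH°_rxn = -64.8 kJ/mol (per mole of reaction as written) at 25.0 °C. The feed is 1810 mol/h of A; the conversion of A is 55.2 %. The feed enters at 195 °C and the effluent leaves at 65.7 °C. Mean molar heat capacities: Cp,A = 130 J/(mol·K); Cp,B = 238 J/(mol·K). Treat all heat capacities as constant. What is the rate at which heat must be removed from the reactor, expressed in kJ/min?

Extent of reaction ξ = 0.552 × 1810 / 2 = 499.56 mol/h
Reaction term: ξ·ΔH°_rxn = 499.56 × -64.8 = -32371 kJ/h
Sensible, feed 195→25 °C: -40001 kJ/h
Outlet flows (mol/h): A 810.88, B 499.56
Sensible, products 25→65.7 °C: 9129.4 kJ/h
Q = ΔH = -63243 kJ/h = -17.568 kW
Heat removed = 1054.1 kJ/min

Q_out = 1050 kJ/min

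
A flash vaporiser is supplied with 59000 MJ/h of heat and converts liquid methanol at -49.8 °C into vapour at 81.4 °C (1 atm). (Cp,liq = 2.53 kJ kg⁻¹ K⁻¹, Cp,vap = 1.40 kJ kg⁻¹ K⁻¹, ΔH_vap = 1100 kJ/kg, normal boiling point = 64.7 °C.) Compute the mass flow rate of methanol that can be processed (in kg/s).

Δh = 2.53×(64.7−-49.8) + 1100 + 1.40×(81.4−64.7) = 1413.1 kJ/kg
Q = 59000 MJ/h = 16389 kJ/s = 16389 kJ/s
ṁ = Q/Δh = 16389 / 1413.1 = 11.598 kg/s

ṁ = 11.6 kg/s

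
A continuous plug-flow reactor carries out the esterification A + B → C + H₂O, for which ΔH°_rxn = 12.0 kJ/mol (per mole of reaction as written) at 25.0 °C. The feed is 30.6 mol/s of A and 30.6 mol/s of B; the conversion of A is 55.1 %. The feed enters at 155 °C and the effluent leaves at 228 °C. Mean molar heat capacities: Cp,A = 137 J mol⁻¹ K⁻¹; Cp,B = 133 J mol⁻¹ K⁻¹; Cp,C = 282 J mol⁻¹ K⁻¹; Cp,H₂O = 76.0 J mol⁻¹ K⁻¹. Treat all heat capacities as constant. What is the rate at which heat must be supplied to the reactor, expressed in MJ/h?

Q_in = 3980 MJ/h

Extent of reaction ξ = 0.551 × 30.6 = 16.861 mol/s
Reaction term: ξ·ΔH°_rxn = 16.861 × 12.0 = 202.33 kJ/s
Sensible, feed 155→25 °C: -1074.1 kJ/s
Outlet flows (mol/s): A 13.739, B 13.739, C 16.861, H₂O 16.861
Sensible, products 25→228 °C: 1978.4 kJ/s
Q = ΔH = 1106.7 kJ/s = 1106.7 kW
Heat supplied = 3983.9 MJ/h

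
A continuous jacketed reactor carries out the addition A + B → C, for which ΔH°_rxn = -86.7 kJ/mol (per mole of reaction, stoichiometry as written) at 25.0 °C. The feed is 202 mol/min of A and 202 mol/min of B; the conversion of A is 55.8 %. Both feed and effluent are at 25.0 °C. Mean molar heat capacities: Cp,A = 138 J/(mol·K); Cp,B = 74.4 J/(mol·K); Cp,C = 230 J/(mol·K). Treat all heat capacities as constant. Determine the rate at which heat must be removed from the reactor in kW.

Q_out = 163 kW

Extent of reaction ξ = 0.558 × 202 = 112.72 mol/min
Reaction term: ξ·ΔH°_rxn = 112.72 × -86.7 = -9772.5 kJ/min
Q = ΔH = -9772.5 kJ/min = -162.87 kW
Heat removed = 162.87 kW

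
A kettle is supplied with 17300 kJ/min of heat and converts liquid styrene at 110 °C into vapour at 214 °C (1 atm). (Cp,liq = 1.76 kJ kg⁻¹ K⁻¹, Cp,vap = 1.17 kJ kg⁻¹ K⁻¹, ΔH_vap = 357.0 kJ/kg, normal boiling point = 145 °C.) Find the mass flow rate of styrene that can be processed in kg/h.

ṁ = 2080 kg/h

Δh = 1.76×(145−110) + 357.0 + 1.17×(214−145) = 499.33 kJ/kg
Q = 17300 kJ/min = 288.33 kJ/s = 1.038e+06 kJ/h
ṁ = Q/Δh = 1.038e+06 / 499.33 = 2078.8 kg/h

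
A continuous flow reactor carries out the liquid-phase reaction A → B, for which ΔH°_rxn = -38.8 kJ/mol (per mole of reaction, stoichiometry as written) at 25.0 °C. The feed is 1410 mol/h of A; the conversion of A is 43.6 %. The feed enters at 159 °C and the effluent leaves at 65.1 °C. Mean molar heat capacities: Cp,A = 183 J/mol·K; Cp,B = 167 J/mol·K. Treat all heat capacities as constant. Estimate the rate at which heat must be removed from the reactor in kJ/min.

Q_out = 808 kJ/min

Extent of reaction ξ = 0.436 × 1410 = 614.76 mol/h
Reaction term: ξ·ΔH°_rxn = 614.76 × -38.8 = -23853 kJ/h
Sensible, feed 159→25 °C: -34576 kJ/h
Outlet flows (mol/h): A 795.24, B 614.76
Sensible, products 25→65.1 °C: 9952.6 kJ/h
Q = ΔH = -48476 kJ/h = -13.466 kW
Heat removed = 807.94 kJ/min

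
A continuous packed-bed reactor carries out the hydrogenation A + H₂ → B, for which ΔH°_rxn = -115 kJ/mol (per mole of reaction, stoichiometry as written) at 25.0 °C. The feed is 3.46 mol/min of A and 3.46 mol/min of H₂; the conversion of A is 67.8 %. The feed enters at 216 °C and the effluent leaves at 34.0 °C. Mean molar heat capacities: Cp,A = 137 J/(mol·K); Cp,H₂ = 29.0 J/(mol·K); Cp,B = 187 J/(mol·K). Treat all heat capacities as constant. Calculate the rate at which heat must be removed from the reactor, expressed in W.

Extent of reaction ξ = 0.678 × 3.46 = 2.3459 mol/min
Reaction term: ξ·ΔH°_rxn = 2.3459 × -115 = -269.78 kJ/min
Sensible, feed 216→25 °C: -109.7 kJ/min
Outlet flows (mol/min): A 1.1141, H₂ 1.1141, B 2.3459
Sensible, products 25→34.0 °C: 5.6126 kJ/min
Q = ΔH = -373.87 kJ/min = -6.2311 kW
Heat removed = 6231.1 W

Q_out = 6230 W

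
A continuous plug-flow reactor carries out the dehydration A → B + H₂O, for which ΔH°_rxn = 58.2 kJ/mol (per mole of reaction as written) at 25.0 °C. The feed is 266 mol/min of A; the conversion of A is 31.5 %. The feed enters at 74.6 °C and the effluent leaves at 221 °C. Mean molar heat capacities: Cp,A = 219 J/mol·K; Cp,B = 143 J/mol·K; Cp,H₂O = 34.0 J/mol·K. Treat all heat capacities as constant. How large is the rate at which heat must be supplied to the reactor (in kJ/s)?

Extent of reaction ξ = 0.315 × 266 = 83.79 mol/min
Reaction term: ξ·ΔH°_rxn = 83.79 × 58.2 = 4876.6 kJ/min
Sensible, feed 74.6→25 °C: -2889.4 kJ/min
Outlet flows (mol/min): A 182.21, B 83.79, H₂O 83.79
Sensible, products 25→221 °C: 10728 kJ/min
Q = ΔH = 12715 kJ/min = 211.92 kW
Heat supplied = 211.92 kJ/s

Q_in = 212 kJ/s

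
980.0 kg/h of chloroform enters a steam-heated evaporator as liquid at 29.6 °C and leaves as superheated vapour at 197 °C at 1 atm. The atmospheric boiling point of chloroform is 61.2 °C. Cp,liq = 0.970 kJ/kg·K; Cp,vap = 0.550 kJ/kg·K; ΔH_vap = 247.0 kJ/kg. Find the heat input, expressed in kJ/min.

liquid 29.6→61.2 °C: 30.652 kJ/kg
vaporisation at 61.2 °C: 247 kJ/kg
vapour 61.2→197 °C: 74.69 kJ/kg
Δh = 30.652 + 247 + 74.69 = 352.34 kJ/kg
Q = ṁ·Δh = 980.0 kg/h × 352.34 kJ/kg = 345300 kJ/h
|Q| = 95.915 kW = 5754.9 kJ/min

Q = 5750 kJ/min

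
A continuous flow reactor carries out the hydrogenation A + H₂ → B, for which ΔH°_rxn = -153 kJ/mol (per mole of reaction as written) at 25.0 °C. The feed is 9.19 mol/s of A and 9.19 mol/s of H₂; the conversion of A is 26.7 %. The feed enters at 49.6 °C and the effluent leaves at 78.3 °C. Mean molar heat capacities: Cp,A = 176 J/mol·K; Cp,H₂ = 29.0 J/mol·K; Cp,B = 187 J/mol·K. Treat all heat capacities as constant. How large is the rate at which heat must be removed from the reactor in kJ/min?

Q_out = 19400 kJ/min

Extent of reaction ξ = 0.267 × 9.19 = 2.4537 mol/s
Reaction term: ξ·ΔH°_rxn = 2.4537 × -153 = -375.42 kJ/s
Sensible, feed 49.6→25 °C: -46.345 kJ/s
Outlet flows (mol/s): A 6.7363, H₂ 6.7363, B 2.4537
Sensible, products 25→78.3 °C: 98.06 kJ/s
Q = ΔH = -323.71 kJ/s = -323.71 kW
Heat removed = 19422 kJ/min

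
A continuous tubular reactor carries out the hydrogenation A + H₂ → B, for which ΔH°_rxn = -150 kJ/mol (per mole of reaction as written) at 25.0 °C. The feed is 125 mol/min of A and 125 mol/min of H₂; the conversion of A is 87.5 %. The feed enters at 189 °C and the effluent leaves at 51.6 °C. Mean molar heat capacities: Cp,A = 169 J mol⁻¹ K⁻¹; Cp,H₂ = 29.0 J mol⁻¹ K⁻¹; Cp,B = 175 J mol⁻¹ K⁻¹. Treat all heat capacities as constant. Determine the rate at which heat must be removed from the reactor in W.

Extent of reaction ξ = 0.875 × 125 = 109.38 mol/min
Reaction term: ξ·ΔH°_rxn = 109.38 × -150 = -16406 kJ/min
Sensible, feed 189→25 °C: -4059 kJ/min
Outlet flows (mol/min): A 15.625, H₂ 15.625, B 109.38
Sensible, products 25→51.6 °C: 591.43 kJ/min
Q = ΔH = -19874 kJ/min = -331.23 kW
Heat removed = 331230 W

Q_out = 331000 W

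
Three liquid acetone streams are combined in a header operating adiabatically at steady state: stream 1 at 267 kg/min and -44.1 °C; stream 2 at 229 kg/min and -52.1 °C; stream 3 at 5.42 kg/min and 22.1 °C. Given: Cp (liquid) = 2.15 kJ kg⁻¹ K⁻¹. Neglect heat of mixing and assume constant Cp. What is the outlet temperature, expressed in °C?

Energy balance with Q = 0: Σ ṁᵢCp,ᵢ(T_out − Tᵢ) = 0
T_out = Σ ṁᵢCp,ᵢTᵢ / Σ ṁᵢCp,ᵢ
      = -50710 / 1078.1 = -47.038 °C

T_out = -47.0 °C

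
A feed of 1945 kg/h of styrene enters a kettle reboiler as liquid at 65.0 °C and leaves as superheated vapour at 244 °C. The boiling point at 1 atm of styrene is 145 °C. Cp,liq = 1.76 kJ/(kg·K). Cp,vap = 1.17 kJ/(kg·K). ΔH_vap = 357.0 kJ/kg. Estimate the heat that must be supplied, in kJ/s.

liquid 65.0→145 °C: 140.8 kJ/kg
vaporisation at 145 °C: 357 kJ/kg
vapour 145→244 °C: 115.83 kJ/kg
Δh = 140.8 + 357 + 115.83 = 613.63 kJ/kg
Q = ṁ·Δh = 1945 kg/h × 613.63 kJ/kg = 1.1935e+06 kJ/h
|Q| = 331.53 kW

Q = 332 kJ/s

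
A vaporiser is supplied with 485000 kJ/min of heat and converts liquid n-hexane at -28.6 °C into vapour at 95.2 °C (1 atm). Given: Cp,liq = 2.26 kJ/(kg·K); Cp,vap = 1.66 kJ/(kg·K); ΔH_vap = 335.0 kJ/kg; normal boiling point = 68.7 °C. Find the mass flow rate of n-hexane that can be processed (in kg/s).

Δh = 2.26×(68.7−-28.6) + 335.0 + 1.66×(95.2−68.7) = 598.89 kJ/kg
Q = 485000 kJ/min = 8083.3 kJ/s = 8083.3 kJ/s
ṁ = Q/Δh = 8083.3 / 598.89 = 13.497 kg/s

ṁ = 13.5 kg/s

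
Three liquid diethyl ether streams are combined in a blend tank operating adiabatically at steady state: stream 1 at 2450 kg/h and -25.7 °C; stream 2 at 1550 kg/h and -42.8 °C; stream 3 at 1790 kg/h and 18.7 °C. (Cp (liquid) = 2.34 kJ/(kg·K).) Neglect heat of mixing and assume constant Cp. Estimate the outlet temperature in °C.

T_out = -16.6 °C

Adiabatic, steady state ⇒ Σ ṁᵢCp,ᵢ(T_out − Tᵢ) = 0
Σ ṁᵢCp,ᵢTᵢ = 2450×2.34×-25.7 + 1550×2.34×-42.8 + 1790×2.34×18.7 = -224250
Σ ṁᵢCp,ᵢ = 2450×2.34 + 1550×2.34 + 1790×2.34 = 13549
T_out = -224250 / 13549 = -16.551 °C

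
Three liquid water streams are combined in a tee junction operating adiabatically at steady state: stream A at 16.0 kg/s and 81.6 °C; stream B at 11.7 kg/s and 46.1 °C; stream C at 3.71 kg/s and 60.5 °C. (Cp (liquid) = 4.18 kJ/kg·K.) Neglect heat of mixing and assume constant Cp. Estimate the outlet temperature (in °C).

T_out = 65.9 °C

Energy balance with Q = 0: Σ ṁᵢCp,ᵢ(T_out − Tᵢ) = 0
Σ ṁᵢCp,ᵢTᵢ = 16.0×4.18×81.6 + 11.7×4.18×46.1 + 3.71×4.18×60.5 = 8650.2
Σ ṁᵢCp,ᵢ = 16.0×4.18 + 11.7×4.18 + 3.71×4.18 = 131.29
T_out = 8650.2 / 131.29 = 65.884 °C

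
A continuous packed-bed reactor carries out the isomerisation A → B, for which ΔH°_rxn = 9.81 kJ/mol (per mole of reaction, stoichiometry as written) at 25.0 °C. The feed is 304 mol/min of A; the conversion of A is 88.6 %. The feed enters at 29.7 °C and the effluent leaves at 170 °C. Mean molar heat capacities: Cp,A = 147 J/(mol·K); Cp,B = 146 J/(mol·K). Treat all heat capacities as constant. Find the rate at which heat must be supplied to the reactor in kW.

Extent of reaction ξ = 0.886 × 304 = 269.34 mol/min
Reaction term: ξ·ΔH°_rxn = 269.34 × 9.81 = 2642.3 kJ/min
Sensible, feed 29.7→25 °C: -210.03 kJ/min
Outlet flows (mol/min): A 34.656, B 269.34
Sensible, products 25→170 °C: 6440.7 kJ/min
Q = ΔH = 8872.9 kJ/min = 147.88 kW
Heat supplied = 147.88 kW

Q_in = 148 kW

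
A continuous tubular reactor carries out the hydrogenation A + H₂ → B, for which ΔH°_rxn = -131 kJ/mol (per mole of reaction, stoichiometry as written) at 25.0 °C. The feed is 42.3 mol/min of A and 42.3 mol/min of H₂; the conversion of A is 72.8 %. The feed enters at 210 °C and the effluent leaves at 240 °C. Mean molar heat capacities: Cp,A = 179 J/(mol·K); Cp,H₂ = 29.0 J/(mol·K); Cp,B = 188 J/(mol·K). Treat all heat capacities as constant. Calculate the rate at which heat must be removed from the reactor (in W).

Q_out = 65000 W

Extent of reaction ξ = 0.728 × 42.3 = 30.794 mol/min
Reaction term: ξ·ΔH°_rxn = 30.794 × -131 = -4034.1 kJ/min
Sensible, feed 210→25 °C: -1627.7 kJ/min
Outlet flows (mol/min): A 11.506, H₂ 11.506, B 30.794
Sensible, products 25→240 °C: 1759.2 kJ/min
Q = ΔH = -3902.5 kJ/min = -65.042 kW
Heat removed = 65042 W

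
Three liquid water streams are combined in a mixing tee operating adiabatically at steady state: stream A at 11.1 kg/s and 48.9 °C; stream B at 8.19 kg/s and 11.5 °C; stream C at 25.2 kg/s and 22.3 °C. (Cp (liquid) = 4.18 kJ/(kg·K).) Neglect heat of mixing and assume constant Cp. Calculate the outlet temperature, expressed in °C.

T_out = 26.9 °C

No heat crosses the boundary, so H_out = H_in.
T_out = Σ ṁᵢCp,ᵢTᵢ / Σ ṁᵢCp,ᵢ
      = 5011.5 / 185.97 = 26.948 °C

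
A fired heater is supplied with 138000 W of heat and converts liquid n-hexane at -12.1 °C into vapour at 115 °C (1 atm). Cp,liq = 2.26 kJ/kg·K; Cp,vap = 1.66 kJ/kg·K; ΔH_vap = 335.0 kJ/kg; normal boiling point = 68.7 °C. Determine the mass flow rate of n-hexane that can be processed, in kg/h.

ṁ = 836 kg/h

Δh = 2.26×(68.7−-12.1) + 335.0 + 1.66×(115−68.7) = 594.47 kJ/kg
Q = 138000 W = 138 kJ/s = 496800 kJ/h
ṁ = Q/Δh = 496800 / 594.47 = 835.71 kg/h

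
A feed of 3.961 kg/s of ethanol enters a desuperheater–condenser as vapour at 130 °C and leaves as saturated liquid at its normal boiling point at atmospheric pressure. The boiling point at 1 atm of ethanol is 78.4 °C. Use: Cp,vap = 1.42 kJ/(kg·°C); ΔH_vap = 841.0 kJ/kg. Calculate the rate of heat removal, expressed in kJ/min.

Q_c = 217000 kJ/min

vapour 130→78.4 °C: -73.272 kJ/kg
condensation at 78.4 °C: -841 kJ/kg
Δh = -73.272 + -841 = -914.27 kJ/kg
Q = ṁ·Δh = 3.961 kg/s × -914.27 kJ/kg = -3621.4 kJ/s
|Q| = 3621.4 kW = 217290 kJ/min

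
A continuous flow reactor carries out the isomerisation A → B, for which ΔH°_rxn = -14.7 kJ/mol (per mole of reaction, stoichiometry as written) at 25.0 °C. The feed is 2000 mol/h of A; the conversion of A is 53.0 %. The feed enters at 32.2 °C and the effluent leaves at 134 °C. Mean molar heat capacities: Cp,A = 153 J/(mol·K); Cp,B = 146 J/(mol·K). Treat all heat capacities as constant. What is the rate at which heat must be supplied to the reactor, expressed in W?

Q_in = 4100 W

Extent of reaction ξ = 0.530 × 2000 = 1060 mol/h
Reaction term: ξ·ΔH°_rxn = 1060 × -14.7 = -15582 kJ/h
Sensible, feed 32.2→25 °C: -2203.2 kJ/h
Outlet flows (mol/h): A 940, B 1060
Sensible, products 25→134 °C: 32545 kJ/h
Q = ΔH = 14760 kJ/h = 4.1 kW
Heat supplied = 4100 W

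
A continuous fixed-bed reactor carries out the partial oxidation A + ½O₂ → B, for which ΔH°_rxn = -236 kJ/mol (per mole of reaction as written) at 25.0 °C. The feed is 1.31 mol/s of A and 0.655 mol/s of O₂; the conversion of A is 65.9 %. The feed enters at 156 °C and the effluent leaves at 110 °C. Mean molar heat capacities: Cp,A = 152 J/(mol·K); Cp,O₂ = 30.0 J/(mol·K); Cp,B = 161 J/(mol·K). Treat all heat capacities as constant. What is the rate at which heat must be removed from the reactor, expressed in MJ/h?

Q_out = 771 MJ/h

Extent of reaction ξ = 0.659 × 1.31 = 0.86329 mol/s
Reaction term: ξ·ΔH°_rxn = 0.86329 × -236 = -203.74 kJ/s
Sensible, feed 156→25 °C: -28.659 kJ/s
Outlet flows (mol/s): A 0.44671, O₂ 0.22335, B 0.86329
Sensible, products 25→110 °C: 18.155 kJ/s
Q = ΔH = -214.24 kJ/s = -214.24 kW
Heat removed = 771.26 MJ/h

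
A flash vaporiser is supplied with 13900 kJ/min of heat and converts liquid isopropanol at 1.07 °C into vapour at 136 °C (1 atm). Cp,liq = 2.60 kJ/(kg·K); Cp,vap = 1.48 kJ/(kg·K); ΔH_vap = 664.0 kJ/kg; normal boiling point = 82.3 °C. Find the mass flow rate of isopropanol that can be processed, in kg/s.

Δh = 2.60×(82.3−1.07) + 664.0 + 1.48×(136−82.3) = 954.67 kJ/kg
Q = 13900 kJ/min = 231.67 kJ/s = 231.67 kJ/s
ṁ = Q/Δh = 231.67 / 954.67 = 0.24267 kg/s

ṁ = 0.243 kg/s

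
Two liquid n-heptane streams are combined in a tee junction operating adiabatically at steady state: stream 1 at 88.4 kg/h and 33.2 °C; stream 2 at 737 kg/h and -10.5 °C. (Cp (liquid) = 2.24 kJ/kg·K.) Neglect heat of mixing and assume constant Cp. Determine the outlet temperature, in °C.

Energy balance with Q = 0: Σ ṁᵢCp,ᵢ(T_out − Tᵢ) = 0
T_out = Σ ṁᵢCp,ᵢTᵢ / Σ ṁᵢCp,ᵢ
      = -10760 / 1848.9 = -5.8197 °C

T_out = -5.82 °C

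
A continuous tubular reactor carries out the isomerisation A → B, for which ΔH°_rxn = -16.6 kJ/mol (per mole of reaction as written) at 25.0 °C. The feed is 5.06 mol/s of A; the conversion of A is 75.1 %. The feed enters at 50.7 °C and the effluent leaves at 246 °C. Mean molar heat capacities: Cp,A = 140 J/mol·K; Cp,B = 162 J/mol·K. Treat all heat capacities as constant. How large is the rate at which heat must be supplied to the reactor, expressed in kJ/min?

Q_in = 5620 kJ/min

Extent of reaction ξ = 0.751 × 5.06 = 3.8001 mol/s
Reaction term: ξ·ΔH°_rxn = 3.8001 × -16.6 = -63.081 kJ/s
Sensible, feed 50.7→25 °C: -18.206 kJ/s
Outlet flows (mol/s): A 1.2599, B 3.8001
Sensible, products 25→246 °C: 175.03 kJ/s
Q = ΔH = 93.745 kJ/s = 93.745 kW
Heat supplied = 5624.7 kJ/min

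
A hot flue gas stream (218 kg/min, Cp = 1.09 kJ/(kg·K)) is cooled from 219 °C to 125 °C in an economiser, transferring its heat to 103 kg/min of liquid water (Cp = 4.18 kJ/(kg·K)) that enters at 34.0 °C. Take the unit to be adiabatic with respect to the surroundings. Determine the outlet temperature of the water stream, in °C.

T_c,out = 85.9 °C

Heat released by hot stream: Q = 218 × 1.09 × (219 − 125) = 22336 kJ/min
Energy balance on cold side (adiabatic exchanger): Q = ṁ_c·Cp_c·(T_c,out − T_c,in)
T_c,out = 34.0 + 22336/(103 × 4.18) = 85.88 °C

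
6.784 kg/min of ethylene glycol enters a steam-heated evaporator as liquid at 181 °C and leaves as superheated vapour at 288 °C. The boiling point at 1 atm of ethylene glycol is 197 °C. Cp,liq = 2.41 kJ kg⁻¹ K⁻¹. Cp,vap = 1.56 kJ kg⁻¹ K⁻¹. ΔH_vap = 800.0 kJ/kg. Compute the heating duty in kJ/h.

liquid 181→197 °C: 38.56 kJ/kg
vaporisation at 197 °C: 800 kJ/kg
vapour 197→288 °C: 141.96 kJ/kg
Δh = 38.56 + 800 + 141.96 = 980.52 kJ/kg
Q = ṁ·Δh = 6.784 kg/min × 980.52 kJ/kg = 6651.8 kJ/min
|Q| = 110.86 kW = 399110 kJ/h

Q = 399000 kJ/h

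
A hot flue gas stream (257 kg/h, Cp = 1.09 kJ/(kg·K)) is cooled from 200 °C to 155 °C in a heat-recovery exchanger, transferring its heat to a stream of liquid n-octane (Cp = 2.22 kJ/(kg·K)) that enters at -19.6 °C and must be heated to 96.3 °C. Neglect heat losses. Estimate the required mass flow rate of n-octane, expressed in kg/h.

Heat released by hot stream: Q = 257 × 1.09 × (200 − 155) = 12606 kJ/h
Energy balance on cold side (adiabatic exchanger): Q = ṁ_c·Cp_c·(T_c,out − T_c,in)
ṁ_c = 12606 / [2.22 × (96.3 − -19.6)] = 48.993 kg/h

ṁ_c = 49.0 kg/h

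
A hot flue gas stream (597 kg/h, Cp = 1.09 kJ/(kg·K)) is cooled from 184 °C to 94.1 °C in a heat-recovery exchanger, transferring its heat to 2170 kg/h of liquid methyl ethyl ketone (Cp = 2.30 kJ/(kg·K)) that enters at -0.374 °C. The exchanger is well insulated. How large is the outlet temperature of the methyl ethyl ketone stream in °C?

T_c,out = 11.3 °C

Heat released by hot stream: Q = 597 × 1.09 × (184 − 94.1) = 58501 kJ/h
Energy balance on cold side (adiabatic exchanger): Q = ṁ_c·Cp_c·(T_c,out − T_c,in)
T_c,out = -0.374 + 58501/(2170 × 2.30) = 11.347 °C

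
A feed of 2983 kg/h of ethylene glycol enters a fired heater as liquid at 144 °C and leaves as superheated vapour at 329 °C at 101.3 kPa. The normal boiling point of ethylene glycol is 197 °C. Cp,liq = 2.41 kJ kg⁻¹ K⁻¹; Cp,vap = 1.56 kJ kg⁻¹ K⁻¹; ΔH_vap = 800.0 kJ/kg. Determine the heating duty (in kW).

liquid 144→197 °C: 127.73 kJ/kg
vaporisation at 197 °C: 800 kJ/kg
vapour 197→329 °C: 205.92 kJ/kg
Δh = 127.73 + 800 + 205.92 = 1133.7 kJ/kg
Q = ṁ·Δh = 2983 kg/h × 1133.7 kJ/kg = 3.3817e+06 kJ/h
|Q| = 939.35 kW

Q = 939 kW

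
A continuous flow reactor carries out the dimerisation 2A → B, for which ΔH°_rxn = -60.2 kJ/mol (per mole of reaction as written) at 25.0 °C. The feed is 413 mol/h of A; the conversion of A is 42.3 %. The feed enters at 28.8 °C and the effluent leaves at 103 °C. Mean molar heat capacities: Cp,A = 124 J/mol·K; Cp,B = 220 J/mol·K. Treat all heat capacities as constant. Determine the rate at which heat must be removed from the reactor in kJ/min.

Q_out = 27.5 kJ/min

Extent of reaction ξ = 0.423 × 413 / 2 = 87.349 mol/h
Reaction term: ξ·ΔH°_rxn = 87.349 × -60.2 = -5258.4 kJ/h
Sensible, feed 28.8→25 °C: -194.61 kJ/h
Outlet flows (mol/h): A 238.3, B 87.349
Sensible, products 25→103 °C: 3803.8 kJ/h
Q = ΔH = -1649.3 kJ/h = -0.45813 kW
Heat removed = 27.488 kJ/min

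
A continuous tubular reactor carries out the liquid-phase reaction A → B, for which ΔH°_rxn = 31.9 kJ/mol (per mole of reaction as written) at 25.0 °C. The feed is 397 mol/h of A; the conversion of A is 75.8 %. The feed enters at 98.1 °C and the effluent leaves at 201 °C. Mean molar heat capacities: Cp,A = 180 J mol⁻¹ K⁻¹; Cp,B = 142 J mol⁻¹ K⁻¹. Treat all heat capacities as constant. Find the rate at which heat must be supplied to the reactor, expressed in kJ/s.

Q_in = 4.15 kJ/s

Extent of reaction ξ = 0.758 × 397 = 300.93 mol/h
Reaction term: ξ·ΔH°_rxn = 300.93 × 31.9 = 9599.5 kJ/h
Sensible, feed 98.1→25 °C: -5223.7 kJ/h
Outlet flows (mol/h): A 96.074, B 300.93
Sensible, products 25→201 °C: 10564 kJ/h
Q = ΔH = 14940 kJ/h = 4.1501 kW
Heat supplied = 4.1501 kJ/s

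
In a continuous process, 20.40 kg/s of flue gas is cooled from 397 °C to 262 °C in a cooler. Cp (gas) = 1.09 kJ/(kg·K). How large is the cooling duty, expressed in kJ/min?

Q_c = 180000 kJ/min

Q = ṁ·Cp·ΔT = 20.40 × 1.09 × (262 − 397) = -3001.9 kJ/s
Cooling duty = 180110 kJ/min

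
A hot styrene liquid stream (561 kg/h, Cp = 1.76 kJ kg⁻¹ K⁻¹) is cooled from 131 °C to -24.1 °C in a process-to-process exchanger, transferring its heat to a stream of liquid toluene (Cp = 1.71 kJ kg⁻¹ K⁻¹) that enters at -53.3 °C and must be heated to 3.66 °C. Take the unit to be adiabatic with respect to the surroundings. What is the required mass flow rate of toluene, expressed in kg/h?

Heat released by hot stream: Q = 561 × 1.76 × (131 − -24.1) = 153140 kJ/h
Energy balance on cold side (adiabatic exchanger): Q = ṁ_c·Cp_c·(T_c,out − T_c,in)
ṁ_c = 153140 / [1.71 × (3.66 − -53.3)] = 1572.2 kg/h

ṁ_c = 1570 kg/h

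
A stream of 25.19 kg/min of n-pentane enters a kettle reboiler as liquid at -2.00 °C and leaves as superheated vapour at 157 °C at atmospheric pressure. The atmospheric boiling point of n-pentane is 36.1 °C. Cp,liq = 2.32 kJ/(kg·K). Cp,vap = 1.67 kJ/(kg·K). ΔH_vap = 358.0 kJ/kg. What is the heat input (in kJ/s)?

liquid -2.00→36.1 °C: 88.392 kJ/kg
vaporisation at 36.1 °C: 358 kJ/kg
vapour 36.1→157 °C: 201.9 kJ/kg
Δh = 88.392 + 358 + 201.9 = 648.29 kJ/kg
Q = ṁ·Δh = 25.19 kg/min × 648.29 kJ/kg = 16331 kJ/min
|Q| = 272.18 kW

Q = 272 kJ/s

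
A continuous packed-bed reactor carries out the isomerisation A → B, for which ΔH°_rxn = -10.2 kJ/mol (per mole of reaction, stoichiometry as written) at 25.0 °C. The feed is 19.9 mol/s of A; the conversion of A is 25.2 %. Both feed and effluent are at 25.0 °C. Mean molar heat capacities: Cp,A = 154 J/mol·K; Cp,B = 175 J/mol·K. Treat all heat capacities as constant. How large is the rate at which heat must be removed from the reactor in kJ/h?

Q_out = 184000 kJ/h

Extent of reaction ξ = 0.252 × 19.9 = 5.0148 mol/s
Reaction term: ξ·ΔH°_rxn = 5.0148 × -10.2 = -51.151 kJ/s
Q = ΔH = -51.151 kJ/s = -51.151 kW
Heat removed = 184140 kJ/h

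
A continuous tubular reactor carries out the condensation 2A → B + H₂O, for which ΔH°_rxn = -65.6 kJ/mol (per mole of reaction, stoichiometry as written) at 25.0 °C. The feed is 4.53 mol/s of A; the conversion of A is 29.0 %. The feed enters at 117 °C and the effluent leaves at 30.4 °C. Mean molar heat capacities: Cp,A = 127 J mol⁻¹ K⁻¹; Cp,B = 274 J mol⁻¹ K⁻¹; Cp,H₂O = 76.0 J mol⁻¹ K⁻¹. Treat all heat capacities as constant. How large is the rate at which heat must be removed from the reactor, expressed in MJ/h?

Extent of reaction ξ = 0.290 × 4.53 / 2 = 0.65685 mol/s
Reaction term: ξ·ΔH°_rxn = 0.65685 × -65.6 = -43.089 kJ/s
Sensible, feed 117→25 °C: -52.929 kJ/s
Outlet flows (mol/s): A 3.2163, B 0.65685, H₂O 0.65685
Sensible, products 25→30.4 °C: 3.4472 kJ/s
Q = ΔH = -92.571 kJ/s = -92.571 kW
Heat removed = 333.25 MJ/h

Q_out = 333 MJ/h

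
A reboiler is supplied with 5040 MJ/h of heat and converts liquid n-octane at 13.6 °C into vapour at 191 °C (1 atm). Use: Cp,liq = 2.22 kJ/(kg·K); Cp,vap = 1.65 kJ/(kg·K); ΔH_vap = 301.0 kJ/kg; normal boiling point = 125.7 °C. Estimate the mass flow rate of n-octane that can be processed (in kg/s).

Δh = 2.22×(125.7−13.6) + 301.0 + 1.65×(191−125.7) = 657.61 kJ/kg
Q = 5040 MJ/h = 1400 kJ/s = 1400 kJ/s
ṁ = Q/Δh = 1400 / 657.61 = 2.1289 kg/s

ṁ = 2.13 kg/s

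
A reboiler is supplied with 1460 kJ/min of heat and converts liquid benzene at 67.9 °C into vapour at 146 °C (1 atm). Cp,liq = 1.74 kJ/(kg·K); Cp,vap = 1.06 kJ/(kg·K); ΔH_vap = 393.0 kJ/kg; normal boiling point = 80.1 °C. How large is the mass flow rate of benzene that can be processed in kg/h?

Δh = 1.74×(80.1−67.9) + 393.0 + 1.06×(146−80.1) = 484.08 kJ/kg
Q = 1460 kJ/min = 24.333 kJ/s = 87600 kJ/h
ṁ = Q/Δh = 87600 / 484.08 = 180.96 kg/h

ṁ = 181 kg/h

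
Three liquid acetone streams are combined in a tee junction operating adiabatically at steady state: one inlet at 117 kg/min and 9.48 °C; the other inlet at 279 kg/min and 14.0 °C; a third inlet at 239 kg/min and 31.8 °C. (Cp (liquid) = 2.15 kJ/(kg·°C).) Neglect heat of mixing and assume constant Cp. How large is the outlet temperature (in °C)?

T_out = 19.9 °C

Energy balance with Q = 0: Σ ṁᵢCp,ᵢ(T_out − Tᵢ) = 0
T_out = Σ ṁᵢCp,ᵢTᵢ / Σ ṁᵢCp,ᵢ
      = 27123 / 1365.2 = 19.867 °C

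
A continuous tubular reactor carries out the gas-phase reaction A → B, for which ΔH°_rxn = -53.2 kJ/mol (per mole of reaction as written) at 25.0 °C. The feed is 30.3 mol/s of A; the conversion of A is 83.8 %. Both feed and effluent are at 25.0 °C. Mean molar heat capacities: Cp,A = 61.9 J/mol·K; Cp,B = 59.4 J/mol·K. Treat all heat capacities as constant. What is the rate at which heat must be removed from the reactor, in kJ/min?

Extent of reaction ξ = 0.838 × 30.3 = 25.391 mol/s
Reaction term: ξ·ΔH°_rxn = 25.391 × -53.2 = -1350.8 kJ/s
Q = ΔH = -1350.8 kJ/s = -1350.8 kW
Heat removed = 81049 kJ/min

Q_out = 81000 kJ/min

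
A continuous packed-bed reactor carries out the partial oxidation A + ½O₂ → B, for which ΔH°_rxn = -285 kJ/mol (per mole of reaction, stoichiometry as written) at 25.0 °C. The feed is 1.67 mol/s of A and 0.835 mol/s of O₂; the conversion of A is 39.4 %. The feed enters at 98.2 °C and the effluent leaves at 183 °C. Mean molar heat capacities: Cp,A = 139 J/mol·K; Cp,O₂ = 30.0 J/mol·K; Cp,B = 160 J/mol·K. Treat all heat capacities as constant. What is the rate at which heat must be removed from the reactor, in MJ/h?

Q_out = 594 MJ/h

Extent of reaction ξ = 0.394 × 1.67 = 0.65798 mol/s
Reaction term: ξ·ΔH°_rxn = 0.65798 × -285 = -187.52 kJ/s
Sensible, feed 98.2→25 °C: -18.826 kJ/s
Outlet flows (mol/s): A 1.012, O₂ 0.50601, B 0.65798
Sensible, products 25→183 °C: 41.258 kJ/s
Q = ΔH = -165.09 kJ/s = -165.09 kW
Heat removed = 594.33 MJ/h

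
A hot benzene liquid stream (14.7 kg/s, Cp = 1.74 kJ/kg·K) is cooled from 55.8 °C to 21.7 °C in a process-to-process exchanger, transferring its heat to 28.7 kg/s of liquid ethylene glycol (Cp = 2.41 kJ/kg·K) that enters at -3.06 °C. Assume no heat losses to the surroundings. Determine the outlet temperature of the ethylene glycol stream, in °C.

Heat released by hot stream: Q = 14.7 × 1.74 × (55.8 − 21.7) = 872.21 kJ/s
Energy balance on cold side (adiabatic exchanger): Q = ṁ_c·Cp_c·(T_c,out − T_c,in)
T_c,out = -3.06 + 872.21/(28.7 × 2.41) = 9.5502 °C

T_c,out = 9.55 °C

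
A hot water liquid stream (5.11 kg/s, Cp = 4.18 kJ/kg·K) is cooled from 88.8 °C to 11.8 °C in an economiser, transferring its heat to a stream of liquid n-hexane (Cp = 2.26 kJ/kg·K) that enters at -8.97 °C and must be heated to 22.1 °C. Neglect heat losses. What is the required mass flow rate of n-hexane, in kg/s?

ṁ_c = 23.4 kg/s

Heat released by hot stream: Q = 5.11 × 4.18 × (88.8 − 11.8) = 1644.7 kJ/s
Energy balance on cold side (adiabatic exchanger): Q = ṁ_c·Cp_c·(T_c,out − T_c,in)
ṁ_c = 1644.7 / [2.26 × (22.1 − -8.97)] = 23.423 kg/s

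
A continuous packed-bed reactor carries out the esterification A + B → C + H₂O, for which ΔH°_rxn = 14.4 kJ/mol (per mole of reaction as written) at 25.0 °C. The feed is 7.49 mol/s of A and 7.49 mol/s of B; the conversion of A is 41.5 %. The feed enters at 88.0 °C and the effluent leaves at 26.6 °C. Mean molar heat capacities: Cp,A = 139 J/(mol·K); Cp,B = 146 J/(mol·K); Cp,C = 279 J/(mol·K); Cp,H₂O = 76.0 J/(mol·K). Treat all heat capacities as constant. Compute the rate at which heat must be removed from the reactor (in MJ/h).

Extent of reaction ξ = 0.415 × 7.49 = 3.1083 mol/s
Reaction term: ξ·ΔH°_rxn = 3.1083 × 14.4 = 44.76 kJ/s
Sensible, feed 88.0→25 °C: -134.48 kJ/s
Outlet flows (mol/s): A 4.3817, B 4.3817, C 3.1083, H₂O 3.1083
Sensible, products 25→26.6 °C: 3.7636 kJ/s
Q = ΔH = -85.959 kJ/s = -85.959 kW
Heat removed = 309.45 MJ/h

Q_out = 309 MJ/h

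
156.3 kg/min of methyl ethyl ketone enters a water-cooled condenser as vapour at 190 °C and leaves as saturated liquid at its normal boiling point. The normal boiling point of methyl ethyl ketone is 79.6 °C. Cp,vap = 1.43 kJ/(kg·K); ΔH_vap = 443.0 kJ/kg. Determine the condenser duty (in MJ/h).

Q_c = 5630 MJ/h

vapour 190→79.6 °C: -157.87 kJ/kg
condensation at 79.6 °C: -443 kJ/kg
Δh = -157.87 + -443 = -600.87 kJ/kg
Q = ṁ·Δh = 156.3 kg/min × -600.87 kJ/kg = -93916 kJ/min
|Q| = 1565.3 kW = 5635 MJ/h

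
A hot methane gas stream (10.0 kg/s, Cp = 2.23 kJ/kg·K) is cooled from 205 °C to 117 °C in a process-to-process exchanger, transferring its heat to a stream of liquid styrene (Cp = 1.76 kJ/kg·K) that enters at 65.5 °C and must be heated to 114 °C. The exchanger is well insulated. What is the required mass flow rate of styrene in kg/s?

Heat released by hot stream: Q = 10.0 × 2.23 × (205 − 117) = 1962.4 kJ/s
Energy balance on cold side (adiabatic exchanger): Q = ṁ_c·Cp_c·(T_c,out − T_c,in)
ṁ_c = 1962.4 / [1.76 × (114 − 65.5)] = 22.99 kg/s

ṁ_c = 23.0 kg/s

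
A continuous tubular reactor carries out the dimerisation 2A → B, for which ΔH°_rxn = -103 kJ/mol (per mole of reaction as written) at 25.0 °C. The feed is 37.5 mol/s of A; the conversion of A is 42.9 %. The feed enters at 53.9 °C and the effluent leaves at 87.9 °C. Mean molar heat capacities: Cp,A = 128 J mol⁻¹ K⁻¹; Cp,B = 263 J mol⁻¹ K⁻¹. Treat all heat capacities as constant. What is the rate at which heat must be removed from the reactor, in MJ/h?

Q_out = 2380 MJ/h

Extent of reaction ξ = 0.429 × 37.5 / 2 = 8.0437 mol/s
Reaction term: ξ·ΔH°_rxn = 8.0437 × -103 = -828.51 kJ/s
Sensible, feed 53.9→25 °C: -138.72 kJ/s
Outlet flows (mol/s): A 21.413, B 8.0437
Sensible, products 25→87.9 °C: 305.46 kJ/s
Q = ΔH = -661.76 kJ/s = -661.76 kW
Heat removed = 2382.4 MJ/h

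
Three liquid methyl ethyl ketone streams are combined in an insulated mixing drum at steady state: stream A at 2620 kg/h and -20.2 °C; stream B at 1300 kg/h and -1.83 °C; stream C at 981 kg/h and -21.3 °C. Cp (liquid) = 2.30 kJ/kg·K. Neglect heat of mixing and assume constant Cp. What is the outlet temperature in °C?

Energy balance with Q = 0: Σ ṁᵢCp,ᵢ(T_out − Tᵢ) = 0
T_out = Σ ṁᵢCp,ᵢTᵢ / Σ ṁᵢCp,ᵢ
      = -175260 / 11272 = -15.548 °C

T_out = -15.5 °C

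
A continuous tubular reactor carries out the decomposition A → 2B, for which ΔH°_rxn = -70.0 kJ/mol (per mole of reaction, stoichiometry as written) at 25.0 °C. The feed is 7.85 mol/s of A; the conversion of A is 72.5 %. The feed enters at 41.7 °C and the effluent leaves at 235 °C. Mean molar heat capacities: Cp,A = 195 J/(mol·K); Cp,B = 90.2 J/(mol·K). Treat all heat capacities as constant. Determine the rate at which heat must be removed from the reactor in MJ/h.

Extent of reaction ξ = 0.725 × 7.85 = 5.6912 mol/s
Reaction term: ξ·ΔH°_rxn = 5.6912 × -70.0 = -398.39 kJ/s
Sensible, feed 41.7→25 °C: -25.564 kJ/s
Outlet flows (mol/s): A 2.1588, B 11.382
Sensible, products 25→235 °C: 304.01 kJ/s
Q = ΔH = -119.94 kJ/s = -119.94 kW
Heat removed = 431.79 MJ/h

Q_out = 432 MJ/h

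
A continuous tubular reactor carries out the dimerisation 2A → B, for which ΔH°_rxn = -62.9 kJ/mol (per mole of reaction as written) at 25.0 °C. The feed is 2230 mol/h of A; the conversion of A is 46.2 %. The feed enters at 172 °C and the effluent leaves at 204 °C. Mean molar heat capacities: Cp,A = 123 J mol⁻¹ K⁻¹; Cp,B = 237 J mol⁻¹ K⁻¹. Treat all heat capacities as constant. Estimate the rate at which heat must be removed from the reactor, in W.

Q_out = 6790 W

Extent of reaction ξ = 0.462 × 2230 / 2 = 515.13 mol/h
Reaction term: ξ·ΔH°_rxn = 515.13 × -62.9 = -32402 kJ/h
Sensible, feed 172→25 °C: -40321 kJ/h
Outlet flows (mol/h): A 1199.7, B 515.13
Sensible, products 25→204 °C: 48268 kJ/h
Q = ΔH = -24454 kJ/h = -6.7929 kW
Heat removed = 6792.9 W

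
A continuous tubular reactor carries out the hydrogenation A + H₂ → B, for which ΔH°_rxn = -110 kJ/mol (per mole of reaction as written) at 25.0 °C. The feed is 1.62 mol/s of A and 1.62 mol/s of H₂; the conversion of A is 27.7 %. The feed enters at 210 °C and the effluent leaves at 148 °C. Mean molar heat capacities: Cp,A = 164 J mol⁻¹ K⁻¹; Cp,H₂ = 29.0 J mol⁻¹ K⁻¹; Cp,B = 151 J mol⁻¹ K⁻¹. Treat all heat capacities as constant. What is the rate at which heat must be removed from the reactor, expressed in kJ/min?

Extent of reaction ξ = 0.277 × 1.62 = 0.44874 mol/s
Reaction term: ξ·ΔH°_rxn = 0.44874 × -110 = -49.361 kJ/s
Sensible, feed 210→25 °C: -57.842 kJ/s
Outlet flows (mol/s): A 1.1713, H₂ 1.1713, B 0.44874
Sensible, products 25→148 °C: 36.139 kJ/s
Q = ΔH = -71.065 kJ/s = -71.065 kW
Heat removed = 4263.9 kJ/min

Q_out = 4260 kJ/min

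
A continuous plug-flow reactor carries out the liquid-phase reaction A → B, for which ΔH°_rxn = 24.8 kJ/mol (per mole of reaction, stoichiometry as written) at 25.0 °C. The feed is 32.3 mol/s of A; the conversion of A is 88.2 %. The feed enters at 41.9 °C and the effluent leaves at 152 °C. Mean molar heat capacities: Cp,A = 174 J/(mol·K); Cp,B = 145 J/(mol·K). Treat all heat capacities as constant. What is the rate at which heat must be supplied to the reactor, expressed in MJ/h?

Extent of reaction ξ = 0.882 × 32.3 = 28.489 mol/s
Reaction term: ξ·ΔH°_rxn = 28.489 × 24.8 = 706.52 kJ/s
Sensible, feed 41.9→25 °C: -94.981 kJ/s
Outlet flows (mol/s): A 3.8114, B 28.489
Sensible, products 25→152 °C: 608.84 kJ/s
Q = ΔH = 1220.4 kJ/s = 1220.4 kW
Heat supplied = 4393.4 MJ/h

Q_in = 4390 MJ/h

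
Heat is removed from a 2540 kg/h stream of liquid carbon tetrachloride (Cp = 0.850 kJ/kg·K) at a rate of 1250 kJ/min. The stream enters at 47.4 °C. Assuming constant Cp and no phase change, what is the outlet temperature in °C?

T_out = 12.7 °C

Q = 1250 kJ/min = 75000 kJ/h
ΔT = Q/(ṁ·Cp) = 75000/(2540×0.850) = 34.738 K
T_out = 47.4 − 34.738 = 12.662 °C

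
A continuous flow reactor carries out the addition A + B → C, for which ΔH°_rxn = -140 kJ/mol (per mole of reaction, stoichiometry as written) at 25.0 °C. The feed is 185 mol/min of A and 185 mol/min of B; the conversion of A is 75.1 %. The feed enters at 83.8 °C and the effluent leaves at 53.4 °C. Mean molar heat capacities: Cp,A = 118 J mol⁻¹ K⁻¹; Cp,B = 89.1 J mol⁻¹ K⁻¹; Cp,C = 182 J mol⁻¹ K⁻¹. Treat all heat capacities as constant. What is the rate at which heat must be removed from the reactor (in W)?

Q_out = 345000 W

Extent of reaction ξ = 0.751 × 185 = 138.94 mol/min
Reaction term: ξ·ΔH°_rxn = 138.94 × -140 = -19451 kJ/min
Sensible, feed 83.8→25 °C: -2252.8 kJ/min
Outlet flows (mol/min): A 46.065, B 46.065, C 138.94
Sensible, products 25→53.4 °C: 989.06 kJ/min
Q = ΔH = -20715 kJ/min = -345.24 kW
Heat removed = 345240 W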